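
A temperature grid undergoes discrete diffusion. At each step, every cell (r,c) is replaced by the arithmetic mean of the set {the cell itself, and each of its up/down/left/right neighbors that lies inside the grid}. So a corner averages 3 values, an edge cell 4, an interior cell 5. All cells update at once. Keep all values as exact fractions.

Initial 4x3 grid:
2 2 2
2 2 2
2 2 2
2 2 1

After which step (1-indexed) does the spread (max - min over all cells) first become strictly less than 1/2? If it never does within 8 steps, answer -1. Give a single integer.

Step 1: max=2, min=5/3, spread=1/3
  -> spread < 1/2 first at step 1
Step 2: max=2, min=31/18, spread=5/18
Step 3: max=2, min=391/216, spread=41/216
Step 4: max=2, min=47623/25920, spread=4217/25920
Step 5: max=14321/7200, min=2901251/1555200, spread=38417/311040
Step 6: max=285403/144000, min=175423789/93312000, spread=1903471/18662400
Step 7: max=8524241/4320000, min=10596450911/5598720000, spread=18038617/223948800
Step 8: max=764673241/388800000, min=638578217149/335923200000, spread=883978523/13436928000

Answer: 1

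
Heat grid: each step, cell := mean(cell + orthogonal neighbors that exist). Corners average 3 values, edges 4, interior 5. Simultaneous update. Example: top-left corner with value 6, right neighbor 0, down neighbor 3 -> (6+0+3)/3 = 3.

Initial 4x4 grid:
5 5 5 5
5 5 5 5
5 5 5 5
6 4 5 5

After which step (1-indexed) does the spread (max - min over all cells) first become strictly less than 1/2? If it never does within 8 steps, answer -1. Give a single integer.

Step 1: max=21/4, min=19/4, spread=1/2
Step 2: max=61/12, min=391/80, spread=47/240
  -> spread < 1/2 first at step 2
Step 3: max=12101/2400, min=11791/2400, spread=31/240
Step 4: max=120469/24000, min=106711/21600, spread=17111/216000
Step 5: max=1082189/216000, min=10696927/2160000, spread=124963/2160000
Step 6: max=21617363/4320000, min=96349447/19440000, spread=1857373/38880000
Step 7: max=194505817/38880000, min=4631053/933120, spread=2317913/58320000
Step 8: max=29155813247/5832000000, min=86881794511/17496000000, spread=58564523/1749600000

Answer: 2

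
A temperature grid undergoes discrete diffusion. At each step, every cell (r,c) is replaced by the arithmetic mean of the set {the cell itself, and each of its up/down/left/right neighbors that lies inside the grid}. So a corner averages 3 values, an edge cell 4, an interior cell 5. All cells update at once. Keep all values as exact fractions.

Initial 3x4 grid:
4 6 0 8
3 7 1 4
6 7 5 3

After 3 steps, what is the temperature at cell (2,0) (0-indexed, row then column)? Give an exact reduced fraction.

Step 1: cell (2,0) = 16/3
Step 2: cell (2,0) = 199/36
Step 3: cell (2,0) = 11153/2160
Full grid after step 3:
  1231/270 15661/3600 401/100 697/180
  1106/225 27571/6000 8337/2000 4727/1200
  11153/2160 35597/7200 10499/2400 327/80

Answer: 11153/2160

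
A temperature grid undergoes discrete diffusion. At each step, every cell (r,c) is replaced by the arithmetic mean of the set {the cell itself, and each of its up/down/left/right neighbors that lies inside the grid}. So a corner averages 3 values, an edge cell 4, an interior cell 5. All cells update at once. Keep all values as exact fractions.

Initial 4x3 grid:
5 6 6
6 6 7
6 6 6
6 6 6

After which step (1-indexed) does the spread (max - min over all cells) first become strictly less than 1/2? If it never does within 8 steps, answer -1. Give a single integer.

Step 1: max=19/3, min=17/3, spread=2/3
Step 2: max=751/120, min=103/18, spread=193/360
Step 3: max=7367/1200, min=6341/1080, spread=2893/10800
  -> spread < 1/2 first at step 3
Step 4: max=329741/54000, min=765179/129600, spread=130997/648000
Step 5: max=13137031/2160000, min=46263511/7776000, spread=5149003/38880000
Step 6: max=117876461/19440000, min=2783791889/466560000, spread=1809727/18662400
Step 7: max=11768234809/1944000000, min=167509046251/27993600000, spread=9767674993/139968000000
Step 8: max=105806352929/17496000000, min=10065617055809/1679616000000, spread=734342603/13436928000

Answer: 3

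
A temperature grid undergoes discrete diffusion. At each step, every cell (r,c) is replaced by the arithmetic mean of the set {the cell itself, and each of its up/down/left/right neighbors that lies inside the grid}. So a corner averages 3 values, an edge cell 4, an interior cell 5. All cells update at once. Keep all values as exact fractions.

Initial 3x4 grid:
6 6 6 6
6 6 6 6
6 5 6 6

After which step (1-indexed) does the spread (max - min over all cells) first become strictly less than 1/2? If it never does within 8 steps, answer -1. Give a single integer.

Answer: 1

Derivation:
Step 1: max=6, min=17/3, spread=1/3
  -> spread < 1/2 first at step 1
Step 2: max=6, min=689/120, spread=31/120
Step 3: max=6, min=6269/1080, spread=211/1080
Step 4: max=10753/1800, min=631103/108000, spread=14077/108000
Step 5: max=644317/108000, min=5691593/972000, spread=5363/48600
Step 6: max=357131/60000, min=171219191/29160000, spread=93859/1166400
Step 7: max=577863533/97200000, min=10287325519/1749600000, spread=4568723/69984000
Step 8: max=17314381111/2916000000, min=618075564371/104976000000, spread=8387449/167961600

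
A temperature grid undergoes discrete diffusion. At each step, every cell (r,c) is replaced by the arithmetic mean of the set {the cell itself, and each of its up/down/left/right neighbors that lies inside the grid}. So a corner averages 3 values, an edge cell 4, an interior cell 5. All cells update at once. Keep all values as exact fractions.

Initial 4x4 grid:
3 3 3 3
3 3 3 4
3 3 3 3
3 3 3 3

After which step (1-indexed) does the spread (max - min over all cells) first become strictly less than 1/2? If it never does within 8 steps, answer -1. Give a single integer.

Answer: 1

Derivation:
Step 1: max=10/3, min=3, spread=1/3
  -> spread < 1/2 first at step 1
Step 2: max=391/120, min=3, spread=31/120
Step 3: max=3451/1080, min=3, spread=211/1080
Step 4: max=340843/108000, min=3, spread=16843/108000
Step 5: max=3054643/972000, min=27079/9000, spread=130111/972000
Step 6: max=91122367/29160000, min=1627159/540000, spread=3255781/29160000
Step 7: max=2724753691/874800000, min=1631107/540000, spread=82360351/874800000
Step 8: max=81483316891/26244000000, min=294106441/97200000, spread=2074577821/26244000000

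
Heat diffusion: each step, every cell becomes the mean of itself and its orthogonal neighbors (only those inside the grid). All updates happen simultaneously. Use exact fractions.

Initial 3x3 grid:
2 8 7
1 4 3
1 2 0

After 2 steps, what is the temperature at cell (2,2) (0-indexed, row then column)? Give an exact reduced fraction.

Step 1: cell (2,2) = 5/3
Step 2: cell (2,2) = 83/36
Full grid after step 2:
  131/36 1111/240 59/12
  53/20 161/50 443/120
  61/36 167/80 83/36

Answer: 83/36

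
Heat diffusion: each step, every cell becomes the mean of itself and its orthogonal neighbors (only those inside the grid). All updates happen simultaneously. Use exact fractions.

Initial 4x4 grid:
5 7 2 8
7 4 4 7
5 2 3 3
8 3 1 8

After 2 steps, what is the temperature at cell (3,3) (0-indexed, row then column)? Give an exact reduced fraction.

Step 1: cell (3,3) = 4
Step 2: cell (3,3) = 13/3
Full grid after step 2:
  193/36 1253/240 233/48 197/36
  1313/240 439/100 443/100 245/48
  1169/240 99/25 19/5 347/80
  43/9 959/240 277/80 13/3

Answer: 13/3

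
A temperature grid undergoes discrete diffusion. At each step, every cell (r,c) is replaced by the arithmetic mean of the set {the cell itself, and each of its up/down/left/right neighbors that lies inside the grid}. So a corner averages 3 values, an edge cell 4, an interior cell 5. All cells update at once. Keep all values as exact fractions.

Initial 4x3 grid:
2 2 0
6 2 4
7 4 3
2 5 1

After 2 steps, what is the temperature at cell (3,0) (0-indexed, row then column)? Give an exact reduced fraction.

Answer: 149/36

Derivation:
Step 1: cell (3,0) = 14/3
Step 2: cell (3,0) = 149/36
Full grid after step 2:
  109/36 313/120 23/12
  239/60 79/25 217/80
  67/15 371/100 249/80
  149/36 223/60 3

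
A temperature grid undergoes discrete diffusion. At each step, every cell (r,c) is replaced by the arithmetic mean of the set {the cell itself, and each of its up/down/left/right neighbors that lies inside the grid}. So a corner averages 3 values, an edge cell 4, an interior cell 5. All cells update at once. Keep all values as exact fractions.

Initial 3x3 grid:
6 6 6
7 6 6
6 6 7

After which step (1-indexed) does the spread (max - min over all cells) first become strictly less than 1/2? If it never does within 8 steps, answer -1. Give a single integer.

Answer: 1

Derivation:
Step 1: max=19/3, min=6, spread=1/3
  -> spread < 1/2 first at step 1
Step 2: max=1507/240, min=73/12, spread=47/240
Step 3: max=6781/1080, min=491/80, spread=61/432
Step 4: max=405437/64800, min=266033/43200, spread=511/5184
Step 5: max=24287089/3888000, min=16011851/2592000, spread=4309/62208
Step 6: max=1454663633/233280000, min=320738099/51840000, spread=36295/746496
Step 7: max=87189843901/13996800000, min=57808049059/9331200000, spread=305773/8957952
Step 8: max=5226945511397/839808000000, min=3471213929473/559872000000, spread=2575951/107495424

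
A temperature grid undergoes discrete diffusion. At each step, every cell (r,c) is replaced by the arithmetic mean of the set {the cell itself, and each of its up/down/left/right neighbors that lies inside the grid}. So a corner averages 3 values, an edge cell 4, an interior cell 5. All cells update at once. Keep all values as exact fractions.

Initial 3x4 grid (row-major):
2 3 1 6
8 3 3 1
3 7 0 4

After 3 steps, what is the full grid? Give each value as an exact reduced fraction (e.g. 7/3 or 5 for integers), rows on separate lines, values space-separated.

After step 1:
  13/3 9/4 13/4 8/3
  4 24/5 8/5 7/2
  6 13/4 7/2 5/3
After step 2:
  127/36 439/120 293/120 113/36
  287/60 159/50 333/100 283/120
  53/12 351/80 601/240 26/9
After step 3:
  4309/1080 11527/3600 707/225 1429/540
  14317/3600 23207/6000 16577/6000 21089/7200
  1087/240 8693/2400 23599/7200 5581/2160

Answer: 4309/1080 11527/3600 707/225 1429/540
14317/3600 23207/6000 16577/6000 21089/7200
1087/240 8693/2400 23599/7200 5581/2160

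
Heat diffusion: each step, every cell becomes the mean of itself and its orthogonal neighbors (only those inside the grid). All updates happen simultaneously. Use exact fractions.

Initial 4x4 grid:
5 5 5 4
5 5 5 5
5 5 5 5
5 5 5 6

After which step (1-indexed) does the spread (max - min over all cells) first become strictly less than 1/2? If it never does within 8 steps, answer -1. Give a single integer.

Step 1: max=16/3, min=14/3, spread=2/3
Step 2: max=95/18, min=85/18, spread=5/9
Step 3: max=2233/432, min=2087/432, spread=73/216
  -> spread < 1/2 first at step 3
Step 4: max=66571/12960, min=63029/12960, spread=1771/6480
Step 5: max=396413/77760, min=381187/77760, spread=7613/38880
Step 6: max=59234311/11664000, min=57405689/11664000, spread=914311/5832000
Step 7: max=354130673/69984000, min=345709327/69984000, spread=4210673/34992000
Step 8: max=52997184751/10497600000, min=51978815249/10497600000, spread=509184751/5248800000

Answer: 3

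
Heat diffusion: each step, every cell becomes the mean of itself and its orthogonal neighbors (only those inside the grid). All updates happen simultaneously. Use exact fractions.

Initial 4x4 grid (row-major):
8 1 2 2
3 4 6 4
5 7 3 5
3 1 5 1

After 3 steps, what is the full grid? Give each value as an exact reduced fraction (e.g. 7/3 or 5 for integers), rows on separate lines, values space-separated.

Answer: 247/60 919/240 12761/3600 448/135
339/80 2067/500 2801/750 13361/3600
5029/1200 989/250 6031/1500 521/144
34/9 1543/400 2539/720 1993/540

Derivation:
After step 1:
  4 15/4 11/4 8/3
  5 21/5 19/5 17/4
  9/2 4 26/5 13/4
  3 4 5/2 11/3
After step 2:
  17/4 147/40 389/120 29/9
  177/40 83/20 101/25 419/120
  33/8 219/50 15/4 491/120
  23/6 27/8 461/120 113/36
After step 3:
  247/60 919/240 12761/3600 448/135
  339/80 2067/500 2801/750 13361/3600
  5029/1200 989/250 6031/1500 521/144
  34/9 1543/400 2539/720 1993/540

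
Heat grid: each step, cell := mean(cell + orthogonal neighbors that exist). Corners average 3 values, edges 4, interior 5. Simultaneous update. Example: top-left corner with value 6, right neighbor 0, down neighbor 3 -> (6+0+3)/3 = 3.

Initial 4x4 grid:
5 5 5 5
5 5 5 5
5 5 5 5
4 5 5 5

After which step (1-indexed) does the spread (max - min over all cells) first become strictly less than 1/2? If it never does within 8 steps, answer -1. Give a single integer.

Step 1: max=5, min=14/3, spread=1/3
  -> spread < 1/2 first at step 1
Step 2: max=5, min=85/18, spread=5/18
Step 3: max=5, min=1039/216, spread=41/216
Step 4: max=5, min=31357/6480, spread=1043/6480
Step 5: max=5, min=946447/194400, spread=25553/194400
Step 6: max=89921/18000, min=28488541/5832000, spread=645863/5832000
Step 7: max=599029/120000, min=857158309/174960000, spread=16225973/174960000
Step 8: max=269299/54000, min=25766522017/5248800000, spread=409340783/5248800000

Answer: 1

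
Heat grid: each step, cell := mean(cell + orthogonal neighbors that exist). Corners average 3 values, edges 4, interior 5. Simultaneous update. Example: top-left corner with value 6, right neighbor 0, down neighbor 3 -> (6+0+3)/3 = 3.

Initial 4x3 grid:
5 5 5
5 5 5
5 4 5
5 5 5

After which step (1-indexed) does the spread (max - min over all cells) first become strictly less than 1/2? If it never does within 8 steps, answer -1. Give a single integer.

Answer: 1

Derivation:
Step 1: max=5, min=19/4, spread=1/4
  -> spread < 1/2 first at step 1
Step 2: max=5, min=477/100, spread=23/100
Step 3: max=1987/400, min=23189/4800, spread=131/960
Step 4: max=35609/7200, min=209449/43200, spread=841/8640
Step 5: max=7106627/1440000, min=83857949/17280000, spread=56863/691200
Step 6: max=63810457/12960000, min=756065659/155520000, spread=386393/6220800
Step 7: max=25499641187/5184000000, min=302646276869/62208000000, spread=26795339/497664000
Step 8: max=1528113850333/311040000000, min=18178584285871/3732480000000, spread=254051069/5971968000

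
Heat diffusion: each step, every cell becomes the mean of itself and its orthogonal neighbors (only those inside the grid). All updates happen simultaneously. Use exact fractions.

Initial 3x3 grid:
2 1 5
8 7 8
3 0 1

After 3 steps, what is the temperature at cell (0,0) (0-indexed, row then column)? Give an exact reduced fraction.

Answer: 9103/2160

Derivation:
Step 1: cell (0,0) = 11/3
Step 2: cell (0,0) = 149/36
Step 3: cell (0,0) = 9103/2160
Full grid after step 3:
  9103/2160 62011/14400 2377/540
  3721/900 8319/2000 61061/14400
  8383/2160 55211/14400 233/60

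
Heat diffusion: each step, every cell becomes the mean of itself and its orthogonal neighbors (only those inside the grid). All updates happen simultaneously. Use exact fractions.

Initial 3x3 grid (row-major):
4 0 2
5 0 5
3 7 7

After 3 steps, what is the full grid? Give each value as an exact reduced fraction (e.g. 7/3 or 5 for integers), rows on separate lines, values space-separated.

After step 1:
  3 3/2 7/3
  3 17/5 7/2
  5 17/4 19/3
After step 2:
  5/2 307/120 22/9
  18/5 313/100 467/120
  49/12 1139/240 169/36
After step 3:
  1039/360 19139/7200 1601/540
  1997/600 21511/6000 25489/7200
  2983/720 59953/14400 9599/2160

Answer: 1039/360 19139/7200 1601/540
1997/600 21511/6000 25489/7200
2983/720 59953/14400 9599/2160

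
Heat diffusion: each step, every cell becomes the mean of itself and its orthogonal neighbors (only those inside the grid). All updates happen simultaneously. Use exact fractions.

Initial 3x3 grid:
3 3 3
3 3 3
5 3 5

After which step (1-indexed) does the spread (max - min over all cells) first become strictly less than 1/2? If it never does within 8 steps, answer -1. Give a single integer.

Step 1: max=4, min=3, spread=1
Step 2: max=67/18, min=3, spread=13/18
Step 3: max=2597/720, min=227/72, spread=109/240
  -> spread < 1/2 first at step 3
Step 4: max=45509/12960, min=5761/1800, spread=20149/64800
Step 5: max=9005933/2592000, min=846091/259200, spread=545023/2592000
Step 6: max=533943751/155520000, min=10651237/3240000, spread=36295/248832
Step 7: max=31878770597/9331200000, min=2576935831/777600000, spread=305773/2985984
Step 8: max=1902930670159/559872000000, min=25870575497/7776000000, spread=2575951/35831808

Answer: 3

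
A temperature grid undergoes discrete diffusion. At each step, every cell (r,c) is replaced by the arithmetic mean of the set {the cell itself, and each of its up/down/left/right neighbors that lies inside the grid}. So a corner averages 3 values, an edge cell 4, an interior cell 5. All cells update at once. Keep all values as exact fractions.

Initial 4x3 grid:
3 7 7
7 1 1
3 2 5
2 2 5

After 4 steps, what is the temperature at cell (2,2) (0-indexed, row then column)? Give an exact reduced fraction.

Step 1: cell (2,2) = 13/4
Step 2: cell (2,2) = 267/80
Step 3: cell (2,2) = 8189/2400
Step 4: cell (2,2) = 244003/72000
Full grid after step 4:
  270097/64800 1820963/432000 44387/10800
  207121/54000 169813/45000 91901/24000
  44399/13500 1208029/360000 244003/72000
  399529/129600 2671301/864000 5159/1600

Answer: 244003/72000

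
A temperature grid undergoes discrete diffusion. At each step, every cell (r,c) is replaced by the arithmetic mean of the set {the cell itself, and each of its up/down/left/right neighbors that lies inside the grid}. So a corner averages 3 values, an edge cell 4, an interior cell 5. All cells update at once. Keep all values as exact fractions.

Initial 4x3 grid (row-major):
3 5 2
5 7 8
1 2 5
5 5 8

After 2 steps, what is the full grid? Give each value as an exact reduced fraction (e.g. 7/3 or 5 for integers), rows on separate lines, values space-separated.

Answer: 151/36 1139/240 59/12
1019/240 463/100 433/80
179/48 117/25 85/16
143/36 14/3 67/12

Derivation:
After step 1:
  13/3 17/4 5
  4 27/5 11/2
  13/4 4 23/4
  11/3 5 6
After step 2:
  151/36 1139/240 59/12
  1019/240 463/100 433/80
  179/48 117/25 85/16
  143/36 14/3 67/12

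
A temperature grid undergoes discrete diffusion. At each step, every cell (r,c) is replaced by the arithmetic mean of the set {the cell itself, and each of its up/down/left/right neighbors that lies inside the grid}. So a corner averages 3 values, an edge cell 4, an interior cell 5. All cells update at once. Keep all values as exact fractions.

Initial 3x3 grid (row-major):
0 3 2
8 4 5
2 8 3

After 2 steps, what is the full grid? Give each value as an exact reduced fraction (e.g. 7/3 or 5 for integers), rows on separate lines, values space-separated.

After step 1:
  11/3 9/4 10/3
  7/2 28/5 7/2
  6 17/4 16/3
After step 2:
  113/36 297/80 109/36
  563/120 191/50 533/120
  55/12 1271/240 157/36

Answer: 113/36 297/80 109/36
563/120 191/50 533/120
55/12 1271/240 157/36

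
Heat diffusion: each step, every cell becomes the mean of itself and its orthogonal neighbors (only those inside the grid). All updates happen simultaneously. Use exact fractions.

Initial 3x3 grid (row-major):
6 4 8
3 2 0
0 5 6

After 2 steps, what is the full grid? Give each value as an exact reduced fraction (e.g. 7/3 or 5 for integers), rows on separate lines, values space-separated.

Answer: 145/36 121/30 13/3
251/80 89/25 217/60
26/9 743/240 131/36

Derivation:
After step 1:
  13/3 5 4
  11/4 14/5 4
  8/3 13/4 11/3
After step 2:
  145/36 121/30 13/3
  251/80 89/25 217/60
  26/9 743/240 131/36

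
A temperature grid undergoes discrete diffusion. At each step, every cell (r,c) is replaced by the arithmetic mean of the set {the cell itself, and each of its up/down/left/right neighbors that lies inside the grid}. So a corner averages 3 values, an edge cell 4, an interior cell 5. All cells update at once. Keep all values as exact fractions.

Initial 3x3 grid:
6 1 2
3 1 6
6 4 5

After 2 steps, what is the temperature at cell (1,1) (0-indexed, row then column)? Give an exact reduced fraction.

Step 1: cell (1,1) = 3
Step 2: cell (1,1) = 17/5
Full grid after step 2:
  59/18 71/24 3
  11/3 17/5 29/8
  37/9 49/12 25/6

Answer: 17/5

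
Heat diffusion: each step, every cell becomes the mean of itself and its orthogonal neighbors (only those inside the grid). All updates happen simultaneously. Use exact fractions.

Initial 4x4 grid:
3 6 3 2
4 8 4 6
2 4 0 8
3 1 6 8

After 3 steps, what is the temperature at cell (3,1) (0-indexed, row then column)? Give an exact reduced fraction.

Answer: 2919/800

Derivation:
Step 1: cell (3,1) = 7/2
Step 2: cell (3,1) = 49/16
Step 3: cell (3,1) = 2919/800
Full grid after step 3:
  9617/2160 31649/7200 31273/7200 9277/2160
  14617/3600 25847/6000 26107/6000 16919/3600
  1417/400 7423/2000 1097/240 17863/3600
  437/144 2919/800 31511/7200 11399/2160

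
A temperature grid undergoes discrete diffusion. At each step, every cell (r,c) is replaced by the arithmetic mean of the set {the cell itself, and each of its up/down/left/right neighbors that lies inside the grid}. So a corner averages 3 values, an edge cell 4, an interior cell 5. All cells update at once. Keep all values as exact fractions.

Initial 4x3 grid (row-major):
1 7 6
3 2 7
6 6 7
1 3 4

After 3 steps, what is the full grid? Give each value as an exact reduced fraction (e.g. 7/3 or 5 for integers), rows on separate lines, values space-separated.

Answer: 443/108 8207/1800 1153/216
884/225 14197/3000 9397/1800
7187/1800 1111/250 9187/1800
4129/1080 10241/2400 2527/540

Derivation:
After step 1:
  11/3 4 20/3
  3 5 11/2
  4 24/5 6
  10/3 7/2 14/3
After step 2:
  32/9 29/6 97/18
  47/12 223/50 139/24
  227/60 233/50 629/120
  65/18 163/40 85/18
After step 3:
  443/108 8207/1800 1153/216
  884/225 14197/3000 9397/1800
  7187/1800 1111/250 9187/1800
  4129/1080 10241/2400 2527/540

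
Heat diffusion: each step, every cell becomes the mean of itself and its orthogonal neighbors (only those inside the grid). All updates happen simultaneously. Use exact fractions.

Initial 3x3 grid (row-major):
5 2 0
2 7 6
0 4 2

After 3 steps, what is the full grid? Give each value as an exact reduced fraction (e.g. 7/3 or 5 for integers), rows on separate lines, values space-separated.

Answer: 197/60 24517/7200 7417/2160
2613/800 1288/375 51359/14400
2269/720 16303/4800 641/180

Derivation:
After step 1:
  3 7/2 8/3
  7/2 21/5 15/4
  2 13/4 4
After step 2:
  10/3 401/120 119/36
  127/40 91/25 877/240
  35/12 269/80 11/3
After step 3:
  197/60 24517/7200 7417/2160
  2613/800 1288/375 51359/14400
  2269/720 16303/4800 641/180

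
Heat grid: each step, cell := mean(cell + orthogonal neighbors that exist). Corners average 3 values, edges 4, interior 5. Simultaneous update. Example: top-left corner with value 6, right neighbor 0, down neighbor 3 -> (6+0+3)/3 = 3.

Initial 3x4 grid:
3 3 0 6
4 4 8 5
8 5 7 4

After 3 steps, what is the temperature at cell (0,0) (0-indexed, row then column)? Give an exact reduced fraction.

Answer: 4279/1080

Derivation:
Step 1: cell (0,0) = 10/3
Step 2: cell (0,0) = 127/36
Step 3: cell (0,0) = 4279/1080
Full grid after step 3:
  4279/1080 28121/7200 30961/7200 4769/1080
  7283/1600 4733/1000 4783/1000 8103/1600
  11323/2160 19073/3600 2471/450 11603/2160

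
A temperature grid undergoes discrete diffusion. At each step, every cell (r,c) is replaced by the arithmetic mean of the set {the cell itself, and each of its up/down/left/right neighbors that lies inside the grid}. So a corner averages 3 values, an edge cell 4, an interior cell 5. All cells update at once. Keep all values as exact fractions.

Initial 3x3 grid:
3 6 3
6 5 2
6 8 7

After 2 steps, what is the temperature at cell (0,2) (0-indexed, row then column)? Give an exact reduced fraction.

Answer: 73/18

Derivation:
Step 1: cell (0,2) = 11/3
Step 2: cell (0,2) = 73/18
Full grid after step 2:
  19/4 1099/240 73/18
  331/60 127/25 1139/240
  109/18 727/120 197/36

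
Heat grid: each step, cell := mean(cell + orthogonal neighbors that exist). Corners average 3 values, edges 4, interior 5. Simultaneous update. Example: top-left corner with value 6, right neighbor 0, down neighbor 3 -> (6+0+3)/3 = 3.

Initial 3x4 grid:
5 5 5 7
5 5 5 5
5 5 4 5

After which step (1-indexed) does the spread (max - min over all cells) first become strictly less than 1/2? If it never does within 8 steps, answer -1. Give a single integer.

Step 1: max=17/3, min=14/3, spread=1
Step 2: max=50/9, min=569/120, spread=293/360
Step 3: max=718/135, min=5833/1200, spread=4943/10800
  -> spread < 1/2 first at step 3
Step 4: max=340753/64800, min=53093/10800, spread=4439/12960
Step 5: max=20159117/3888000, min=1601561/324000, spread=188077/777600
Step 6: max=1202184583/233280000, min=48157067/9720000, spread=1856599/9331200
Step 7: max=71712749597/13996800000, min=725149657/145800000, spread=83935301/559872000
Step 8: max=4288249929223/839808000000, min=43615675613/8748000000, spread=809160563/6718464000

Answer: 3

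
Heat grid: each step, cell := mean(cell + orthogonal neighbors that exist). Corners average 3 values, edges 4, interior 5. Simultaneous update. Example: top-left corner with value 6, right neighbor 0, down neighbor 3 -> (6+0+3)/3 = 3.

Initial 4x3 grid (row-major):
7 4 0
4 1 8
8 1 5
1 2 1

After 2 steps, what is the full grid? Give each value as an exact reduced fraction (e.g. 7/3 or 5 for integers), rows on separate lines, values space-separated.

Answer: 13/3 39/10 7/2
171/40 37/10 297/80
467/120 31/10 799/240
101/36 659/240 23/9

Derivation:
After step 1:
  5 3 4
  5 18/5 7/2
  7/2 17/5 15/4
  11/3 5/4 8/3
After step 2:
  13/3 39/10 7/2
  171/40 37/10 297/80
  467/120 31/10 799/240
  101/36 659/240 23/9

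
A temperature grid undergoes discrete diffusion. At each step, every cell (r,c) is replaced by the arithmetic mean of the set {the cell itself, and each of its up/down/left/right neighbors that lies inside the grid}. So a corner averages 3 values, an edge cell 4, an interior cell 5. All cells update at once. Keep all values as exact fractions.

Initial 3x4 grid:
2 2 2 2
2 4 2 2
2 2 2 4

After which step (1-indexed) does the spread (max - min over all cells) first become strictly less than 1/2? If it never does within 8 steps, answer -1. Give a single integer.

Answer: 2

Derivation:
Step 1: max=8/3, min=2, spread=2/3
Step 2: max=23/9, min=13/6, spread=7/18
  -> spread < 1/2 first at step 2
Step 3: max=2687/1080, min=2693/1200, spread=2633/10800
Step 4: max=131479/54000, min=82261/36000, spread=647/4320
Step 5: max=9390617/3888000, min=2978539/1296000, spread=455/3888
Step 6: max=558184603/233280000, min=179859101/77760000, spread=186073/2332800
Step 7: max=33354437177/13996800000, min=10812618559/4665600000, spread=1833163/27993600
Step 8: max=1992991033243/839808000000, min=650862609581/279936000000, spread=80806409/1679616000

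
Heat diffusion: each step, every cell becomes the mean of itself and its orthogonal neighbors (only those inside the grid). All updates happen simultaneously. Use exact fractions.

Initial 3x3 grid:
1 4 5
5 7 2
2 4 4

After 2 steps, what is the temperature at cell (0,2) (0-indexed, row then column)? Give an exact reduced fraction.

Answer: 149/36

Derivation:
Step 1: cell (0,2) = 11/3
Step 2: cell (0,2) = 149/36
Full grid after step 2:
  34/9 313/80 149/36
  303/80 423/100 159/40
  35/9 313/80 145/36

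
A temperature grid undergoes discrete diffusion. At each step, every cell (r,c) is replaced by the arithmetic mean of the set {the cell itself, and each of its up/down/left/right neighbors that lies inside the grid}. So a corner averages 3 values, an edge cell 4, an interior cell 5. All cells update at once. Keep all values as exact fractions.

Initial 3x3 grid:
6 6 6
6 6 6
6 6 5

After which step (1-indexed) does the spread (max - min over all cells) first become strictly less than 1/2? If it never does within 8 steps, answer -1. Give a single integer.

Step 1: max=6, min=17/3, spread=1/3
  -> spread < 1/2 first at step 1
Step 2: max=6, min=103/18, spread=5/18
Step 3: max=6, min=1255/216, spread=41/216
Step 4: max=2149/360, min=75629/12960, spread=347/2592
Step 5: max=21443/3600, min=4558663/777600, spread=2921/31104
Step 6: max=2566517/432000, min=274107461/46656000, spread=24611/373248
Step 7: max=57663259/9720000, min=16477437967/2799360000, spread=207329/4478976
Step 8: max=3071598401/518400000, min=989739647549/167961600000, spread=1746635/53747712

Answer: 1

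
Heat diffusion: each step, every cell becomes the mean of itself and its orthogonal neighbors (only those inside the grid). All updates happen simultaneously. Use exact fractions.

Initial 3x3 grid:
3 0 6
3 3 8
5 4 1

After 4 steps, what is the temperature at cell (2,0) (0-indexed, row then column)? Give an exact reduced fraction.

Answer: 50933/14400

Derivation:
Step 1: cell (2,0) = 4
Step 2: cell (2,0) = 43/12
Step 3: cell (2,0) = 2557/720
Step 4: cell (2,0) = 50933/14400
Full grid after step 4:
  71287/21600 762181/216000 244261/64800
  491579/144000 145057/40000 559579/144000
  50933/14400 3234599/864000 507997/129600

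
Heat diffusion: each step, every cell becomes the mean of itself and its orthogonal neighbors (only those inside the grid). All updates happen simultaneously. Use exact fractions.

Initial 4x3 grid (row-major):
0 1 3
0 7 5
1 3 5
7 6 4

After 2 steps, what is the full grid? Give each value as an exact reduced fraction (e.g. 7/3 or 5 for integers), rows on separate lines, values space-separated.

After step 1:
  1/3 11/4 3
  2 16/5 5
  11/4 22/5 17/4
  14/3 5 5
After step 2:
  61/36 557/240 43/12
  497/240 347/100 309/80
  829/240 98/25 373/80
  149/36 143/30 19/4

Answer: 61/36 557/240 43/12
497/240 347/100 309/80
829/240 98/25 373/80
149/36 143/30 19/4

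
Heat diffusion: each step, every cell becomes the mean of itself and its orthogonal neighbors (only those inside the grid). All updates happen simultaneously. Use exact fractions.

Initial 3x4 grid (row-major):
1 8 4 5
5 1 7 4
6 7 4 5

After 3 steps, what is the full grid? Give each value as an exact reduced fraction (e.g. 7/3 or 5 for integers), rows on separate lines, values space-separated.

After step 1:
  14/3 7/2 6 13/3
  13/4 28/5 4 21/4
  6 9/2 23/4 13/3
After step 2:
  137/36 593/120 107/24 187/36
  1171/240 417/100 133/25 215/48
  55/12 437/80 223/48 46/9
After step 3:
  9811/2160 7819/1800 17923/3600 2035/432
  62777/14400 1858/375 3461/750 72377/14400
  199/40 11317/2400 36971/7200 1025/216

Answer: 9811/2160 7819/1800 17923/3600 2035/432
62777/14400 1858/375 3461/750 72377/14400
199/40 11317/2400 36971/7200 1025/216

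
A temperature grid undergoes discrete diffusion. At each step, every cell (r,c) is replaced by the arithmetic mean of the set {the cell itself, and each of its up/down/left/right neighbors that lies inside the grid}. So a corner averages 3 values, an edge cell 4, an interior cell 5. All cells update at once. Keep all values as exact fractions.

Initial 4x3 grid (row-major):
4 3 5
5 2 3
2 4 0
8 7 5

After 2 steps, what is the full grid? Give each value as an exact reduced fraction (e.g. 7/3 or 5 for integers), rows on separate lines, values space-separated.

Answer: 43/12 437/120 29/9
77/20 313/100 377/120
25/6 403/100 25/8
197/36 14/3 13/3

Derivation:
After step 1:
  4 7/2 11/3
  13/4 17/5 5/2
  19/4 3 3
  17/3 6 4
After step 2:
  43/12 437/120 29/9
  77/20 313/100 377/120
  25/6 403/100 25/8
  197/36 14/3 13/3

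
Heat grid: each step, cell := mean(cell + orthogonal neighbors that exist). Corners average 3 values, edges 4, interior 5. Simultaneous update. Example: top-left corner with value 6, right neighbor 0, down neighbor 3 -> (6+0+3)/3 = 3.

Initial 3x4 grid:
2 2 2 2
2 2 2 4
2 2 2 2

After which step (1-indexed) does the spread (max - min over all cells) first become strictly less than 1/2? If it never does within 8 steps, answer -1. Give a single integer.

Answer: 3

Derivation:
Step 1: max=8/3, min=2, spread=2/3
Step 2: max=307/120, min=2, spread=67/120
Step 3: max=2597/1080, min=2, spread=437/1080
  -> spread < 1/2 first at step 3
Step 4: max=1021531/432000, min=1009/500, spread=29951/86400
Step 5: max=8991821/3888000, min=6908/3375, spread=206761/777600
Step 6: max=3566595571/1555200000, min=5565671/2700000, spread=14430763/62208000
Step 7: max=211731741689/93312000000, min=449652727/216000000, spread=139854109/746496000
Step 8: max=12619911890251/5598720000000, min=40731228977/19440000000, spread=7114543559/44789760000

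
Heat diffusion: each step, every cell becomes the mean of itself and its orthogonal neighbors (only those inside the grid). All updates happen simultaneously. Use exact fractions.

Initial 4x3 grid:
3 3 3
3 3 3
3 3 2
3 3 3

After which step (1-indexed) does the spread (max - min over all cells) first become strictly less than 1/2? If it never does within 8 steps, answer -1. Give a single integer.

Answer: 1

Derivation:
Step 1: max=3, min=8/3, spread=1/3
  -> spread < 1/2 first at step 1
Step 2: max=3, min=329/120, spread=31/120
Step 3: max=3, min=3029/1080, spread=211/1080
Step 4: max=5353/1800, min=307103/108000, spread=14077/108000
Step 5: max=320317/108000, min=2775593/972000, spread=5363/48600
Step 6: max=177131/60000, min=83739191/29160000, spread=93859/1166400
Step 7: max=286263533/97200000, min=5038525519/1749600000, spread=4568723/69984000
Step 8: max=8566381111/2916000000, min=303147564371/104976000000, spread=8387449/167961600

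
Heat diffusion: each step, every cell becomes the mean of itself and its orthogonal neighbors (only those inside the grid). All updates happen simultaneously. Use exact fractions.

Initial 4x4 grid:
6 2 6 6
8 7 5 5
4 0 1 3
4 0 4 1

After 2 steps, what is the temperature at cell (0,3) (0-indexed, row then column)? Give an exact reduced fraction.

Step 1: cell (0,3) = 17/3
Step 2: cell (0,3) = 91/18
Full grid after step 2:
  101/18 74/15 307/60 91/18
  1199/240 231/50 213/50 1063/240
  919/240 77/25 69/25 751/240
  26/9 257/120 263/120 20/9

Answer: 91/18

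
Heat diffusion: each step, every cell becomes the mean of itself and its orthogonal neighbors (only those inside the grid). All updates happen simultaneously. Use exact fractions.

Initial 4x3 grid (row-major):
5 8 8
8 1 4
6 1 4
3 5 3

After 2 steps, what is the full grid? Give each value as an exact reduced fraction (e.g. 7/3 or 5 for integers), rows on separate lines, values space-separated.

After step 1:
  7 11/2 20/3
  5 22/5 17/4
  9/2 17/5 3
  14/3 3 4
After step 2:
  35/6 707/120 197/36
  209/40 451/100 1099/240
  527/120 183/50 293/80
  73/18 113/30 10/3

Answer: 35/6 707/120 197/36
209/40 451/100 1099/240
527/120 183/50 293/80
73/18 113/30 10/3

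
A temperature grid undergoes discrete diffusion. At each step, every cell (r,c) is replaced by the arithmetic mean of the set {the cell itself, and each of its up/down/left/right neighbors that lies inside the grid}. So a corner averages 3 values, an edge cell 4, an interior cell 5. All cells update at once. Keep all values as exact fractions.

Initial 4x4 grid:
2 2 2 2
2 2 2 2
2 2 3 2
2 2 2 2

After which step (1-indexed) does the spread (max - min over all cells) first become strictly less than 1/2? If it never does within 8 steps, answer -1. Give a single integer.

Answer: 1

Derivation:
Step 1: max=9/4, min=2, spread=1/4
  -> spread < 1/2 first at step 1
Step 2: max=111/50, min=2, spread=11/50
Step 3: max=5167/2400, min=2, spread=367/2400
Step 4: max=23171/10800, min=1213/600, spread=1337/10800
Step 5: max=689669/324000, min=36469/18000, spread=33227/324000
Step 6: max=20654327/9720000, min=220049/108000, spread=849917/9720000
Step 7: max=616914347/291600000, min=3308533/1620000, spread=21378407/291600000
Step 8: max=18462462371/8748000000, min=995688343/486000000, spread=540072197/8748000000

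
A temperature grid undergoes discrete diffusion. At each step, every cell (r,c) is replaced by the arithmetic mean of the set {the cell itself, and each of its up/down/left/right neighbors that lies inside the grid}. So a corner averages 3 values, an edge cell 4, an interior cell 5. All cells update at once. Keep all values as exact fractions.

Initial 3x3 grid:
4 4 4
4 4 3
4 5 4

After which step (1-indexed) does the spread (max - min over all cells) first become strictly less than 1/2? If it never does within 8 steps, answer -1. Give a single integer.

Step 1: max=13/3, min=11/3, spread=2/3
Step 2: max=151/36, min=137/36, spread=7/18
  -> spread < 1/2 first at step 2
Step 3: max=1789/432, min=1667/432, spread=61/216
Step 4: max=21247/5184, min=20225/5184, spread=511/2592
Step 5: max=253141/62208, min=244523/62208, spread=4309/31104
Step 6: max=3022279/746496, min=2949689/746496, spread=36295/373248
Step 7: max=36137581/8957952, min=35526035/8957952, spread=305773/4478976
Step 8: max=432557647/107495424, min=427405745/107495424, spread=2575951/53747712

Answer: 2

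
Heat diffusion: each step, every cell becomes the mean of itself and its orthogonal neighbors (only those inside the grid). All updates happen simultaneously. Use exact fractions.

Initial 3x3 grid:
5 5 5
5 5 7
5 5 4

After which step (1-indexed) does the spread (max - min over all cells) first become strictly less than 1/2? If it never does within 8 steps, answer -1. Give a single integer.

Step 1: max=17/3, min=19/4, spread=11/12
Step 2: max=433/80, min=59/12, spread=119/240
  -> spread < 1/2 first at step 2
Step 3: max=11509/2160, min=6029/1200, spread=821/2700
Step 4: max=1509577/288000, min=217831/43200, spread=172111/864000
Step 5: max=40651621/7776000, min=13191457/2592000, spread=4309/31104
Step 6: max=2424983987/466560000, min=264401693/51840000, spread=36295/373248
Step 7: max=145205423989/27993600000, min=47764780913/9331200000, spread=305773/4478976
Step 8: max=8691828987683/1679616000000, min=2870443506311/559872000000, spread=2575951/53747712

Answer: 2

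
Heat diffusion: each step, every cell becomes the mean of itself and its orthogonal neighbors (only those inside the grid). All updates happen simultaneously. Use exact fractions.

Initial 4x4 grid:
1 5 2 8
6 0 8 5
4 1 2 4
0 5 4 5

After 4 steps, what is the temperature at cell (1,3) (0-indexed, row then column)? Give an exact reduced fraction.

Step 1: cell (1,3) = 25/4
Step 2: cell (1,3) = 373/80
Step 3: cell (1,3) = 3913/800
Step 4: cell (1,3) = 35713/8000
Full grid after step 4:
  70861/21600 270379/72000 301747/72000 25651/5400
  58351/18000 204247/60000 20907/5000 35713/8000
  17741/6000 12479/3750 672743/180000 185071/43200
  223/75 56453/18000 39709/10800 257261/64800

Answer: 35713/8000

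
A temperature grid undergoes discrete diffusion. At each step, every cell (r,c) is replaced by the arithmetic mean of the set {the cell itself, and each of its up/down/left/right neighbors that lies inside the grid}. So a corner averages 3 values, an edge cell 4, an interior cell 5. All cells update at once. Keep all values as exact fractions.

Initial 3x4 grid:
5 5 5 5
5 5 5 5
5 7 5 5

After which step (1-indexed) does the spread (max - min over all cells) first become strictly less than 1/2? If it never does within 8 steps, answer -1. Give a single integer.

Step 1: max=17/3, min=5, spread=2/3
Step 2: max=331/60, min=5, spread=31/60
Step 3: max=2911/540, min=5, spread=211/540
  -> spread < 1/2 first at step 3
Step 4: max=286897/54000, min=4547/900, spread=14077/54000
Step 5: max=2570407/486000, min=273683/54000, spread=5363/24300
Step 6: max=76640809/14580000, min=152869/30000, spread=93859/583200
Step 7: max=4584274481/874800000, min=248336467/48600000, spread=4568723/34992000
Step 8: max=274220435629/52488000000, min=7471618889/1458000000, spread=8387449/83980800

Answer: 3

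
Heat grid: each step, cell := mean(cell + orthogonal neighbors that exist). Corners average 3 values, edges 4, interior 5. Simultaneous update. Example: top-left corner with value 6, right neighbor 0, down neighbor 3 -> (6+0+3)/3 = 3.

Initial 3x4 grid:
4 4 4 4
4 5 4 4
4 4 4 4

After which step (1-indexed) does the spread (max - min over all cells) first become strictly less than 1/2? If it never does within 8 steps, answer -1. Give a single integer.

Answer: 1

Derivation:
Step 1: max=17/4, min=4, spread=1/4
  -> spread < 1/2 first at step 1
Step 2: max=423/100, min=4, spread=23/100
Step 3: max=20011/4800, min=1613/400, spread=131/960
Step 4: max=179351/43200, min=29191/7200, spread=841/8640
Step 5: max=71662051/17280000, min=5853373/1440000, spread=56863/691200
Step 6: max=643614341/155520000, min=52829543/12960000, spread=386393/6220800
Step 7: max=257225723131/62208000000, min=21156358813/5184000000, spread=26795339/497664000
Step 8: max=15413735714129/3732480000000, min=1271246149667/311040000000, spread=254051069/5971968000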